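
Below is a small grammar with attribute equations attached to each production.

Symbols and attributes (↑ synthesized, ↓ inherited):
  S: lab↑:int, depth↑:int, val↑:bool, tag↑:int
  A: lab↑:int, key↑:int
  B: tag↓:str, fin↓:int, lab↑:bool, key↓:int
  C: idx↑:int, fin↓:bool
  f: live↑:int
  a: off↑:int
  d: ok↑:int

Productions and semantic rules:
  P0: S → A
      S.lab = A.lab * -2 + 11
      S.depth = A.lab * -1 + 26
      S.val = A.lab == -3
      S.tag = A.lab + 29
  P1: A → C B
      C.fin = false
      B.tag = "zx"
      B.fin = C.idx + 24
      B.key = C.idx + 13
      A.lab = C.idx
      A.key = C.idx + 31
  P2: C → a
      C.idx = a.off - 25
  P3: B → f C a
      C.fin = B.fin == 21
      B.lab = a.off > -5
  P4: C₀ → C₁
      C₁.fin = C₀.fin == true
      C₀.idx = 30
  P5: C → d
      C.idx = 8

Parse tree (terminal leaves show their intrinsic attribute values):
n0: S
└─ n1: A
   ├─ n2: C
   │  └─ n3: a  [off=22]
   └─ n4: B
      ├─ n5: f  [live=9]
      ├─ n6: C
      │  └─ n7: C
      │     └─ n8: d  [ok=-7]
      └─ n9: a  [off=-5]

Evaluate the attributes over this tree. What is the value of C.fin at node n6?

true

1. n2.fin = false  [false]
2. n3.off = 22  [terminal]
3. n2.idx = -3  [a.off - 25]
4. n4.tag = "zx"  ["zx"]
5. n4.fin = 21  [C.idx + 24]
6. n4.key = 10  [C.idx + 13]
7. n5.live = 9  [terminal]
8. n6.fin = true  [B.fin == 21]
9. n7.fin = true  [C₀.fin == true]
10. n8.ok = -7  [terminal]
11. n7.idx = 8  [8]
12. n6.idx = 30  [30]
13. n9.off = -5  [terminal]
14. n4.lab = false  [a.off > -5]
15. n1.lab = -3  [C.idx]
16. n1.key = 28  [C.idx + 31]
17. n0.lab = 17  [A.lab * -2 + 11]
18. n0.depth = 29  [A.lab * -1 + 26]
19. n0.val = true  [A.lab == -3]
20. n0.tag = 26  [A.lab + 29]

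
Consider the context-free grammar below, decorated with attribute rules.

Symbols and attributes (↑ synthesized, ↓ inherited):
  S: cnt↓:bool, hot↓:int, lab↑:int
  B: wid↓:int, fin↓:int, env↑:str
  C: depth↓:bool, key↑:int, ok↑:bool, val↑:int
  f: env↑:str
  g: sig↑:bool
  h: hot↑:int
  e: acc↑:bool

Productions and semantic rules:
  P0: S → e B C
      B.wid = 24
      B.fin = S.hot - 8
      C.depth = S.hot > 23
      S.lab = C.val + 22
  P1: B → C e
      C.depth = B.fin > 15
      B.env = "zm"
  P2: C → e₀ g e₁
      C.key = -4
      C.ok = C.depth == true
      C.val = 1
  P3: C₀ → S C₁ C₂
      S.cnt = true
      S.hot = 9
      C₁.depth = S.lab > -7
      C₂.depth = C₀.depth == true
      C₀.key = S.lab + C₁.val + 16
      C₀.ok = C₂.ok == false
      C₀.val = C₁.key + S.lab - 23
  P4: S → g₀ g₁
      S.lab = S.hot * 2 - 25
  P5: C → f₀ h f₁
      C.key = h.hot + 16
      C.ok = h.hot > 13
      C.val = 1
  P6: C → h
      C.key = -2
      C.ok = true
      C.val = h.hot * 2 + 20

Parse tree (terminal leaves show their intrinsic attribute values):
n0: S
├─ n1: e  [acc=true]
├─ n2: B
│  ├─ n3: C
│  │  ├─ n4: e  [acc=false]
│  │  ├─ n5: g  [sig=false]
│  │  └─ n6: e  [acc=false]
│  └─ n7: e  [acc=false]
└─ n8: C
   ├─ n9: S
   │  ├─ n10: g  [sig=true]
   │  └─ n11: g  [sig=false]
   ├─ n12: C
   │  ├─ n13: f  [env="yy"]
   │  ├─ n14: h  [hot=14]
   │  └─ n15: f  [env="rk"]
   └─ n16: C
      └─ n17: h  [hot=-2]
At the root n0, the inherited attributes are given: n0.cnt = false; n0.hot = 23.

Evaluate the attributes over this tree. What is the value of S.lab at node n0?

22

1. n0.cnt = false  [given at root]
2. n0.hot = 23  [given at root]
3. n1.acc = true  [terminal]
4. n2.wid = 24  [24]
5. n2.fin = 15  [S.hot - 8]
6. n3.depth = false  [B.fin > 15]
7. n4.acc = false  [terminal]
8. n5.sig = false  [terminal]
9. n6.acc = false  [terminal]
10. n3.key = -4  [-4]
11. n3.ok = false  [C.depth == true]
12. n3.val = 1  [1]
13. n7.acc = false  [terminal]
14. n2.env = "zm"  ["zm"]
15. n8.depth = false  [S.hot > 23]
16. n9.cnt = true  [true]
17. n9.hot = 9  [9]
18. n10.sig = true  [terminal]
19. n11.sig = false  [terminal]
20. n9.lab = -7  [S.hot * 2 - 25]
21. n12.depth = false  [S.lab > -7]
22. n13.env = "yy"  [terminal]
23. n14.hot = 14  [terminal]
24. n15.env = "rk"  [terminal]
25. n12.key = 30  [h.hot + 16]
26. n12.ok = true  [h.hot > 13]
27. n12.val = 1  [1]
28. n16.depth = false  [C₀.depth == true]
29. n17.hot = -2  [terminal]
30. n16.key = -2  [-2]
31. n16.ok = true  [true]
32. n16.val = 16  [h.hot * 2 + 20]
33. n8.key = 10  [S.lab + C₁.val + 16]
34. n8.ok = false  [C₂.ok == false]
35. n8.val = 0  [C₁.key + S.lab - 23]
36. n0.lab = 22  [C.val + 22]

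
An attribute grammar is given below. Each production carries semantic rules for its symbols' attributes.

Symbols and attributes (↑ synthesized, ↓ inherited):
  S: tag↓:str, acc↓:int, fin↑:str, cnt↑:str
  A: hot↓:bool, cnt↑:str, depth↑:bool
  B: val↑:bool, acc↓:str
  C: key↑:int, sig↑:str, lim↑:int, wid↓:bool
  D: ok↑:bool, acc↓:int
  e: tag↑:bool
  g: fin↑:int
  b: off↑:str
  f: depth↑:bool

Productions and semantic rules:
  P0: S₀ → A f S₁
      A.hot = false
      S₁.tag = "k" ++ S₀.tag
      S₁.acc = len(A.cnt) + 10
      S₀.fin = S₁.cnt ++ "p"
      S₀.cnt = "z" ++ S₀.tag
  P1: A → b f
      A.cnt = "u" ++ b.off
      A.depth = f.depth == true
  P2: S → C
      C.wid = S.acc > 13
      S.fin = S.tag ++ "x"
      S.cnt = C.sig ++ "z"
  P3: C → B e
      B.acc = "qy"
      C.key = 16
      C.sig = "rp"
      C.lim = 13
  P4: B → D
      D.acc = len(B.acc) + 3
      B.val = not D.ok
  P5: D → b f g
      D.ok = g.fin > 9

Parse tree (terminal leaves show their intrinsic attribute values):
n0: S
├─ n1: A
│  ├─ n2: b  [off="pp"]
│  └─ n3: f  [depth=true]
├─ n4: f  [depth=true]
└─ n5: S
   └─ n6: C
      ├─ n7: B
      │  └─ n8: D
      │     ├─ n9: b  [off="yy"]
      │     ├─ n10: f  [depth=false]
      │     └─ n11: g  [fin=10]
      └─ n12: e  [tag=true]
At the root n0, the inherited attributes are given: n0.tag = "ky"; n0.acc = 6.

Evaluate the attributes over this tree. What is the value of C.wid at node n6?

1. n0.tag = "ky"  [given at root]
2. n0.acc = 6  [given at root]
3. n1.hot = false  [false]
4. n2.off = "pp"  [terminal]
5. n3.depth = true  [terminal]
6. n1.cnt = "upp"  ["u" ++ b.off]
7. n1.depth = true  [f.depth == true]
8. n4.depth = true  [terminal]
9. n5.tag = "kky"  ["k" ++ S₀.tag]
10. n5.acc = 13  [len(A.cnt) + 10]
11. n6.wid = false  [S.acc > 13]
12. n7.acc = "qy"  ["qy"]
13. n8.acc = 5  [len(B.acc) + 3]
14. n9.off = "yy"  [terminal]
15. n10.depth = false  [terminal]
16. n11.fin = 10  [terminal]
17. n8.ok = true  [g.fin > 9]
18. n7.val = false  [not D.ok]
19. n12.tag = true  [terminal]
20. n6.key = 16  [16]
21. n6.sig = "rp"  ["rp"]
22. n6.lim = 13  [13]
23. n5.fin = "kkyx"  [S.tag ++ "x"]
24. n5.cnt = "rpz"  [C.sig ++ "z"]
25. n0.fin = "rpzp"  [S₁.cnt ++ "p"]
26. n0.cnt = "zky"  ["z" ++ S₀.tag]

false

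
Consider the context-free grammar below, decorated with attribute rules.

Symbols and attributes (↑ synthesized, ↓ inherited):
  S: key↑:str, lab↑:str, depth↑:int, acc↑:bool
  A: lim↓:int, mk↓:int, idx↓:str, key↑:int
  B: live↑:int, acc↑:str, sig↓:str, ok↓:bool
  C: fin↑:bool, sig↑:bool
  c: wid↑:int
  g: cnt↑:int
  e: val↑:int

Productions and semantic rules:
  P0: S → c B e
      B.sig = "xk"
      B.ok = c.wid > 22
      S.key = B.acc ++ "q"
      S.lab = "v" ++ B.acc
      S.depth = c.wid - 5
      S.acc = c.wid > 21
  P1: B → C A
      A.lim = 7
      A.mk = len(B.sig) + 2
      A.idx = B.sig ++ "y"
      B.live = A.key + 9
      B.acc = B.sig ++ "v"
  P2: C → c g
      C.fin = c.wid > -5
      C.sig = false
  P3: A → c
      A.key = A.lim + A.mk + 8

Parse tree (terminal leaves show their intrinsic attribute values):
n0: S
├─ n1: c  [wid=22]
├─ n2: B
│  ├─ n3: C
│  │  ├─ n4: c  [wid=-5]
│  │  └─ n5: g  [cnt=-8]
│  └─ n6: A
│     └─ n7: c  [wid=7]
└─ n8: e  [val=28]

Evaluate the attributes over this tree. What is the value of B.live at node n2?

28

1. n1.wid = 22  [terminal]
2. n2.sig = "xk"  ["xk"]
3. n2.ok = false  [c.wid > 22]
4. n4.wid = -5  [terminal]
5. n5.cnt = -8  [terminal]
6. n3.fin = false  [c.wid > -5]
7. n3.sig = false  [false]
8. n6.lim = 7  [7]
9. n6.mk = 4  [len(B.sig) + 2]
10. n6.idx = "xky"  [B.sig ++ "y"]
11. n7.wid = 7  [terminal]
12. n6.key = 19  [A.lim + A.mk + 8]
13. n2.live = 28  [A.key + 9]
14. n2.acc = "xkv"  [B.sig ++ "v"]
15. n8.val = 28  [terminal]
16. n0.key = "xkvq"  [B.acc ++ "q"]
17. n0.lab = "vxkv"  ["v" ++ B.acc]
18. n0.depth = 17  [c.wid - 5]
19. n0.acc = true  [c.wid > 21]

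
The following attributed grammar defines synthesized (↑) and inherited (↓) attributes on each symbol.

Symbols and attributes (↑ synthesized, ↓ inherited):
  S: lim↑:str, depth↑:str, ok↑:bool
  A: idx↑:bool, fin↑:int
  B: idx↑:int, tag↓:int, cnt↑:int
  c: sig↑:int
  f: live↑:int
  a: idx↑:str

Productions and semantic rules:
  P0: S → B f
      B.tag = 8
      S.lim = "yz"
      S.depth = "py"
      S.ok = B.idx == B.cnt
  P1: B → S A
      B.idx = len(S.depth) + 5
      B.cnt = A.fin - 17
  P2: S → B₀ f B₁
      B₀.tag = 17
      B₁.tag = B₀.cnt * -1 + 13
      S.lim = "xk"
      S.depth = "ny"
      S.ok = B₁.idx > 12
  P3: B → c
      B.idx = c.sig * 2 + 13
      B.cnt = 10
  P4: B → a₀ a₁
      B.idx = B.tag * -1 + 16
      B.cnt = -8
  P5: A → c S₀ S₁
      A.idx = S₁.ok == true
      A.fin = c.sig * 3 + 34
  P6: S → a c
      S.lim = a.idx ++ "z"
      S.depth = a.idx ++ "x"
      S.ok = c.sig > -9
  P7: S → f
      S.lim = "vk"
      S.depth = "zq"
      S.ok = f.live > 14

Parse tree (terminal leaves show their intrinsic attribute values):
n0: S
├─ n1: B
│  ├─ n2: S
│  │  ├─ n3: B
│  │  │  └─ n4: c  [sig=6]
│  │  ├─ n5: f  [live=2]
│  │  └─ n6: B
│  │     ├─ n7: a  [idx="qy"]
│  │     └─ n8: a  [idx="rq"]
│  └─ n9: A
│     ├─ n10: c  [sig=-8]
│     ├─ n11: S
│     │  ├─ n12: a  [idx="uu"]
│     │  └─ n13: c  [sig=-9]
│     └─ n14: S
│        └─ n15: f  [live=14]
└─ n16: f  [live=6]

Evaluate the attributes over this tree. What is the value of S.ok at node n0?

false

1. n1.tag = 8  [8]
2. n3.tag = 17  [17]
3. n4.sig = 6  [terminal]
4. n3.idx = 25  [c.sig * 2 + 13]
5. n3.cnt = 10  [10]
6. n5.live = 2  [terminal]
7. n6.tag = 3  [B₀.cnt * -1 + 13]
8. n7.idx = "qy"  [terminal]
9. n8.idx = "rq"  [terminal]
10. n6.idx = 13  [B.tag * -1 + 16]
11. n6.cnt = -8  [-8]
12. n2.lim = "xk"  ["xk"]
13. n2.depth = "ny"  ["ny"]
14. n2.ok = true  [B₁.idx > 12]
15. n10.sig = -8  [terminal]
16. n12.idx = "uu"  [terminal]
17. n13.sig = -9  [terminal]
18. n11.lim = "uuz"  [a.idx ++ "z"]
19. n11.depth = "uux"  [a.idx ++ "x"]
20. n11.ok = false  [c.sig > -9]
21. n15.live = 14  [terminal]
22. n14.lim = "vk"  ["vk"]
23. n14.depth = "zq"  ["zq"]
24. n14.ok = false  [f.live > 14]
25. n9.idx = false  [S₁.ok == true]
26. n9.fin = 10  [c.sig * 3 + 34]
27. n1.idx = 7  [len(S.depth) + 5]
28. n1.cnt = -7  [A.fin - 17]
29. n16.live = 6  [terminal]
30. n0.lim = "yz"  ["yz"]
31. n0.depth = "py"  ["py"]
32. n0.ok = false  [B.idx == B.cnt]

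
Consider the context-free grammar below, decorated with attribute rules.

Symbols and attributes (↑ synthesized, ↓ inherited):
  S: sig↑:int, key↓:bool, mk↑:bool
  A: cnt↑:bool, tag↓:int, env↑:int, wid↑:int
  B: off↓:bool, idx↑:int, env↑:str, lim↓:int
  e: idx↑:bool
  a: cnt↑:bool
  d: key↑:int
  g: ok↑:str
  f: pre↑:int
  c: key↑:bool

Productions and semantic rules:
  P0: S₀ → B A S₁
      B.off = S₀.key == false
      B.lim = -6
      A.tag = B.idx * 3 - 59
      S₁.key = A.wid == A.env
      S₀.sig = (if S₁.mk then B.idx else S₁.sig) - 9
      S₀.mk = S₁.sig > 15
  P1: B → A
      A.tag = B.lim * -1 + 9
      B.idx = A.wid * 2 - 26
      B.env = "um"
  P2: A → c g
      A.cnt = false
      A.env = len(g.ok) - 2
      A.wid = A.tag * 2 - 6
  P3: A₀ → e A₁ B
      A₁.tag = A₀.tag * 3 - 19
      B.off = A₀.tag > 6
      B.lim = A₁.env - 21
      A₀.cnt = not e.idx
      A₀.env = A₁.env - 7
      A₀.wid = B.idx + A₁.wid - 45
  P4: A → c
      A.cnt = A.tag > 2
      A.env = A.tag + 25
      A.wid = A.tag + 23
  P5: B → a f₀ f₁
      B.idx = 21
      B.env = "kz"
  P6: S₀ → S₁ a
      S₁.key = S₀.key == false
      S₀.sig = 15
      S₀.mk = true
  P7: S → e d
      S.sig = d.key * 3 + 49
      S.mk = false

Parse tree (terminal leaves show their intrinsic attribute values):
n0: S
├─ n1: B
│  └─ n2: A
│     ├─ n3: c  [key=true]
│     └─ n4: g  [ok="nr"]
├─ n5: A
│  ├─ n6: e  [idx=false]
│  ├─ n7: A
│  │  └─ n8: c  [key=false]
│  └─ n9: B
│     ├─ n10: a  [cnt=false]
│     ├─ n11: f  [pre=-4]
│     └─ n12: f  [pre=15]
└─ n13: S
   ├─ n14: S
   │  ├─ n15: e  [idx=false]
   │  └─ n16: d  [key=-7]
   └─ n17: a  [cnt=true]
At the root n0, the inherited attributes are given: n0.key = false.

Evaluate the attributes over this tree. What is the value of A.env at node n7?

27

1. n0.key = false  [given at root]
2. n1.off = true  [S₀.key == false]
3. n1.lim = -6  [-6]
4. n2.tag = 15  [B.lim * -1 + 9]
5. n3.key = true  [terminal]
6. n4.ok = "nr"  [terminal]
7. n2.cnt = false  [false]
8. n2.env = 0  [len(g.ok) - 2]
9. n2.wid = 24  [A.tag * 2 - 6]
10. n1.idx = 22  [A.wid * 2 - 26]
11. n1.env = "um"  ["um"]
12. n5.tag = 7  [B.idx * 3 - 59]
13. n6.idx = false  [terminal]
14. n7.tag = 2  [A₀.tag * 3 - 19]
15. n8.key = false  [terminal]
16. n7.cnt = false  [A.tag > 2]
17. n7.env = 27  [A.tag + 25]
18. n7.wid = 25  [A.tag + 23]
19. n9.off = true  [A₀.tag > 6]
20. n9.lim = 6  [A₁.env - 21]
21. n10.cnt = false  [terminal]
22. n11.pre = -4  [terminal]
23. n12.pre = 15  [terminal]
24. n9.idx = 21  [21]
25. n9.env = "kz"  ["kz"]
26. n5.cnt = true  [not e.idx]
27. n5.env = 20  [A₁.env - 7]
28. n5.wid = 1  [B.idx + A₁.wid - 45]
29. n13.key = false  [A.wid == A.env]
30. n14.key = true  [S₀.key == false]
31. n15.idx = false  [terminal]
32. n16.key = -7  [terminal]
33. n14.sig = 28  [d.key * 3 + 49]
34. n14.mk = false  [false]
35. n17.cnt = true  [terminal]
36. n13.sig = 15  [15]
37. n13.mk = true  [true]
38. n0.sig = 13  [(if S₁.mk then B.idx else S₁.sig) - 9]
39. n0.mk = false  [S₁.sig > 15]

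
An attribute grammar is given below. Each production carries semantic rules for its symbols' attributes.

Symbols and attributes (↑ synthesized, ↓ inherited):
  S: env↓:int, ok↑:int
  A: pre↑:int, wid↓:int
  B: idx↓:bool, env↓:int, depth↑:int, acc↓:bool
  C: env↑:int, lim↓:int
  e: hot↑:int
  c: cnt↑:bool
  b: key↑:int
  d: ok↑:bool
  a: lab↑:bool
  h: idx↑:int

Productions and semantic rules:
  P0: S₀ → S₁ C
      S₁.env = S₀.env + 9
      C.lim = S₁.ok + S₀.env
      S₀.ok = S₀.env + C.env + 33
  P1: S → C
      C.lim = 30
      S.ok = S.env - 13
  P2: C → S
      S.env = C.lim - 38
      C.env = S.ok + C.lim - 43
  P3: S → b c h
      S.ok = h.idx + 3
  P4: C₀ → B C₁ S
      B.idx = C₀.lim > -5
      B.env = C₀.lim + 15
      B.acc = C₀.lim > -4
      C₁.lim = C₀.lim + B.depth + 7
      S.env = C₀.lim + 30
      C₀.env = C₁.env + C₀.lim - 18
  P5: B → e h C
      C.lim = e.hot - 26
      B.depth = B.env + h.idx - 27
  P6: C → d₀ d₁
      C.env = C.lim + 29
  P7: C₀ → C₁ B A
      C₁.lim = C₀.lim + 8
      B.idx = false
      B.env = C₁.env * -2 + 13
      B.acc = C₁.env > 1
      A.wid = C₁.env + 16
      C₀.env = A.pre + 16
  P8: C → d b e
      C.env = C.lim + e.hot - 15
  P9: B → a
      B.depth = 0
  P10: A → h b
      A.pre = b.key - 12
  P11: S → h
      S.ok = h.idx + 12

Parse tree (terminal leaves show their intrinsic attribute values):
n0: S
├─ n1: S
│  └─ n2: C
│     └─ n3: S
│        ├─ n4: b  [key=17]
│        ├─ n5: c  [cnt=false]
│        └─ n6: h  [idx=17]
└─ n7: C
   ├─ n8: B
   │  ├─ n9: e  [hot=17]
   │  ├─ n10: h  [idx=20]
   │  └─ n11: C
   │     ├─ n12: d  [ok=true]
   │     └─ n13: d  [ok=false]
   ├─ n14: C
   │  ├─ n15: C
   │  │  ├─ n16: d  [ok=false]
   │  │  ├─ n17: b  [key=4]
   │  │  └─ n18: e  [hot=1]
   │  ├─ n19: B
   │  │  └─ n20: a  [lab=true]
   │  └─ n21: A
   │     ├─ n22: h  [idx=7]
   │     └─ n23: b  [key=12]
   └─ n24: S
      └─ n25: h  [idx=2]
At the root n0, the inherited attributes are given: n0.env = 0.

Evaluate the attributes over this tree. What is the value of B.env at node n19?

1. n0.env = 0  [given at root]
2. n1.env = 9  [S₀.env + 9]
3. n2.lim = 30  [30]
4. n3.env = -8  [C.lim - 38]
5. n4.key = 17  [terminal]
6. n5.cnt = false  [terminal]
7. n6.idx = 17  [terminal]
8. n3.ok = 20  [h.idx + 3]
9. n2.env = 7  [S.ok + C.lim - 43]
10. n1.ok = -4  [S.env - 13]
11. n7.lim = -4  [S₁.ok + S₀.env]
12. n8.idx = true  [C₀.lim > -5]
13. n8.env = 11  [C₀.lim + 15]
14. n8.acc = false  [C₀.lim > -4]
15. n9.hot = 17  [terminal]
16. n10.idx = 20  [terminal]
17. n11.lim = -9  [e.hot - 26]
18. n12.ok = true  [terminal]
19. n13.ok = false  [terminal]
20. n11.env = 20  [C.lim + 29]
21. n8.depth = 4  [B.env + h.idx - 27]
22. n14.lim = 7  [C₀.lim + B.depth + 7]
23. n15.lim = 15  [C₀.lim + 8]
24. n16.ok = false  [terminal]
25. n17.key = 4  [terminal]
26. n18.hot = 1  [terminal]
27. n15.env = 1  [C.lim + e.hot - 15]
28. n19.idx = false  [false]
29. n19.env = 11  [C₁.env * -2 + 13]
30. n19.acc = false  [C₁.env > 1]
31. n20.lab = true  [terminal]
32. n19.depth = 0  [0]
33. n21.wid = 17  [C₁.env + 16]
34. n22.idx = 7  [terminal]
35. n23.key = 12  [terminal]
36. n21.pre = 0  [b.key - 12]
37. n14.env = 16  [A.pre + 16]
38. n24.env = 26  [C₀.lim + 30]
39. n25.idx = 2  [terminal]
40. n24.ok = 14  [h.idx + 12]
41. n7.env = -6  [C₁.env + C₀.lim - 18]
42. n0.ok = 27  [S₀.env + C.env + 33]

11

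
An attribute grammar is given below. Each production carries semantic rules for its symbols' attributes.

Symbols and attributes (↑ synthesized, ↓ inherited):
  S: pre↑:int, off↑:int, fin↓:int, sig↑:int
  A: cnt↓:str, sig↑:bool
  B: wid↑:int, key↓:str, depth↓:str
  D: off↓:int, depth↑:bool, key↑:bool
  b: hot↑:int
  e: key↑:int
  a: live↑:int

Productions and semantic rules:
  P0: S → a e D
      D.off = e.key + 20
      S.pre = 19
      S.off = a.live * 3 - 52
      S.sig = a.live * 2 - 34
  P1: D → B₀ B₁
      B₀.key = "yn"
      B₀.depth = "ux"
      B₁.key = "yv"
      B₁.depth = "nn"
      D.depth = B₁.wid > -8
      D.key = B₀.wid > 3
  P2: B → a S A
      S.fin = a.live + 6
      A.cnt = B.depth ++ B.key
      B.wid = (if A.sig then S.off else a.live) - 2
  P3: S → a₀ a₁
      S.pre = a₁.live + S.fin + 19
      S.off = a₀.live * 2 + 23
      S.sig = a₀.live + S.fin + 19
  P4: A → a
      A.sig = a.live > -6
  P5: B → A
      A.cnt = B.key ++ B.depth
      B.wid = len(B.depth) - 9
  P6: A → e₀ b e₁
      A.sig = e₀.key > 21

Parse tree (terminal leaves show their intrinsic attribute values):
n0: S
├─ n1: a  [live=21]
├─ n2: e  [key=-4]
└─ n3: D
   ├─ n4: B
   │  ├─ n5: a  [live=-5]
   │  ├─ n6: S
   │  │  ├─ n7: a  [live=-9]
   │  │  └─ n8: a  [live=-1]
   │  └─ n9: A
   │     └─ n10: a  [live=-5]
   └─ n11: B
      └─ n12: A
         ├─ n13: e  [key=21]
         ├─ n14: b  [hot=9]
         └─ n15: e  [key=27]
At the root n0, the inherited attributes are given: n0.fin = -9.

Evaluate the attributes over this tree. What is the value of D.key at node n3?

false

1. n0.fin = -9  [given at root]
2. n1.live = 21  [terminal]
3. n2.key = -4  [terminal]
4. n3.off = 16  [e.key + 20]
5. n4.key = "yn"  ["yn"]
6. n4.depth = "ux"  ["ux"]
7. n5.live = -5  [terminal]
8. n6.fin = 1  [a.live + 6]
9. n7.live = -9  [terminal]
10. n8.live = -1  [terminal]
11. n6.pre = 19  [a₁.live + S.fin + 19]
12. n6.off = 5  [a₀.live * 2 + 23]
13. n6.sig = 11  [a₀.live + S.fin + 19]
14. n9.cnt = "uxyn"  [B.depth ++ B.key]
15. n10.live = -5  [terminal]
16. n9.sig = true  [a.live > -6]
17. n4.wid = 3  [(if A.sig then S.off else a.live) - 2]
18. n11.key = "yv"  ["yv"]
19. n11.depth = "nn"  ["nn"]
20. n12.cnt = "yvnn"  [B.key ++ B.depth]
21. n13.key = 21  [terminal]
22. n14.hot = 9  [terminal]
23. n15.key = 27  [terminal]
24. n12.sig = false  [e₀.key > 21]
25. n11.wid = -7  [len(B.depth) - 9]
26. n3.depth = true  [B₁.wid > -8]
27. n3.key = false  [B₀.wid > 3]
28. n0.pre = 19  [19]
29. n0.off = 11  [a.live * 3 - 52]
30. n0.sig = 8  [a.live * 2 - 34]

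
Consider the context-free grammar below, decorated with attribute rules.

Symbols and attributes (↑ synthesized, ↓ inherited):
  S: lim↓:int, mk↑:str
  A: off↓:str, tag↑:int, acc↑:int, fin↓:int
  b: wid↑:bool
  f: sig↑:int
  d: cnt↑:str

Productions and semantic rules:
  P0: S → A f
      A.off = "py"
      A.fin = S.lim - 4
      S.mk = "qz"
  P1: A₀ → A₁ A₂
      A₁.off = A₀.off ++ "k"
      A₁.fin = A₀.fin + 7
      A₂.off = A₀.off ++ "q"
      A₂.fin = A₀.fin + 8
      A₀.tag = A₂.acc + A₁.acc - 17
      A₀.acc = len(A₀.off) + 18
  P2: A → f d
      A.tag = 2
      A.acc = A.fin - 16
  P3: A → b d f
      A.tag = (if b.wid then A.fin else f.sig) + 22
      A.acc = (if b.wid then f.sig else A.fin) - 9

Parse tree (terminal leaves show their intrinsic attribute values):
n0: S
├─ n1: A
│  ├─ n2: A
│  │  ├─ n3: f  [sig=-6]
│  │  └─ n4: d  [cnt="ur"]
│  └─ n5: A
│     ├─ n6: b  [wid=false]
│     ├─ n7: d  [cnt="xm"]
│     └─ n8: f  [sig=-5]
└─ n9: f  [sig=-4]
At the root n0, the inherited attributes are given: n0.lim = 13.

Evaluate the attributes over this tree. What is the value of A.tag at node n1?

-9

1. n0.lim = 13  [given at root]
2. n1.off = "py"  ["py"]
3. n1.fin = 9  [S.lim - 4]
4. n2.off = "pyk"  [A₀.off ++ "k"]
5. n2.fin = 16  [A₀.fin + 7]
6. n3.sig = -6  [terminal]
7. n4.cnt = "ur"  [terminal]
8. n2.tag = 2  [2]
9. n2.acc = 0  [A.fin - 16]
10. n5.off = "pyq"  [A₀.off ++ "q"]
11. n5.fin = 17  [A₀.fin + 8]
12. n6.wid = false  [terminal]
13. n7.cnt = "xm"  [terminal]
14. n8.sig = -5  [terminal]
15. n5.tag = 17  [(if b.wid then A.fin else f.sig) + 22]
16. n5.acc = 8  [(if b.wid then f.sig else A.fin) - 9]
17. n1.tag = -9  [A₂.acc + A₁.acc - 17]
18. n1.acc = 20  [len(A₀.off) + 18]
19. n9.sig = -4  [terminal]
20. n0.mk = "qz"  ["qz"]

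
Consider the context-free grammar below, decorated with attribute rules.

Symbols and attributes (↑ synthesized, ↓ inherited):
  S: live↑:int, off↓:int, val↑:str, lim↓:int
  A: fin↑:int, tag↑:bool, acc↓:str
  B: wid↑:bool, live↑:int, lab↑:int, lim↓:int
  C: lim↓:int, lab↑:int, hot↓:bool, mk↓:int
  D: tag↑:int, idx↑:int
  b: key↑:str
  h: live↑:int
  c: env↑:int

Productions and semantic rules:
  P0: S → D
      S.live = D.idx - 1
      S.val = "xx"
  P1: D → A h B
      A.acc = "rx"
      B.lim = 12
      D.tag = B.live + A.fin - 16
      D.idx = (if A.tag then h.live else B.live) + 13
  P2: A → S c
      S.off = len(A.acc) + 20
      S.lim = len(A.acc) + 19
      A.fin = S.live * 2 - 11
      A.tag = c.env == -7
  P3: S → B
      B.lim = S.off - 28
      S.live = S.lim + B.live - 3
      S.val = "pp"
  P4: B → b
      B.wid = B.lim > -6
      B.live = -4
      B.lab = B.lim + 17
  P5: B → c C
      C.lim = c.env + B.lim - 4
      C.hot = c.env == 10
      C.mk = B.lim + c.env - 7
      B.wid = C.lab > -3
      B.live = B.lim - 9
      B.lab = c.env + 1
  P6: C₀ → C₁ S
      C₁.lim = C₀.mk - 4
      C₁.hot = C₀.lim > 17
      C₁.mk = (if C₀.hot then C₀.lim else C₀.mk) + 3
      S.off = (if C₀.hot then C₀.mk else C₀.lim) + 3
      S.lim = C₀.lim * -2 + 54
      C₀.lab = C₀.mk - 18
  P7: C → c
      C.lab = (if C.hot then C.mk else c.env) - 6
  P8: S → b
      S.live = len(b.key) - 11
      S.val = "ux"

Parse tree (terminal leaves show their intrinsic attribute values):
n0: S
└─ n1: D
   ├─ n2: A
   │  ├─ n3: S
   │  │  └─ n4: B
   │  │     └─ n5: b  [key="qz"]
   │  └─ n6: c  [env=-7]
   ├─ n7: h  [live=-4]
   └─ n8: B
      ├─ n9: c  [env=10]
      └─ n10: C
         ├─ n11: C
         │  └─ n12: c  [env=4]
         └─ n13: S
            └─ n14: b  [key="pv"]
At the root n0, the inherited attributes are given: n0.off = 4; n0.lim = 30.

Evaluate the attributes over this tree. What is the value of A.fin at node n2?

1. n0.off = 4  [given at root]
2. n0.lim = 30  [given at root]
3. n2.acc = "rx"  ["rx"]
4. n3.off = 22  [len(A.acc) + 20]
5. n3.lim = 21  [len(A.acc) + 19]
6. n4.lim = -6  [S.off - 28]
7. n5.key = "qz"  [terminal]
8. n4.wid = false  [B.lim > -6]
9. n4.live = -4  [-4]
10. n4.lab = 11  [B.lim + 17]
11. n3.live = 14  [S.lim + B.live - 3]
12. n3.val = "pp"  ["pp"]
13. n6.env = -7  [terminal]
14. n2.fin = 17  [S.live * 2 - 11]
15. n2.tag = true  [c.env == -7]
16. n7.live = -4  [terminal]
17. n8.lim = 12  [12]
18. n9.env = 10  [terminal]
19. n10.lim = 18  [c.env + B.lim - 4]
20. n10.hot = true  [c.env == 10]
21. n10.mk = 15  [B.lim + c.env - 7]
22. n11.lim = 11  [C₀.mk - 4]
23. n11.hot = true  [C₀.lim > 17]
24. n11.mk = 21  [(if C₀.hot then C₀.lim else C₀.mk) + 3]
25. n12.env = 4  [terminal]
26. n11.lab = 15  [(if C.hot then C.mk else c.env) - 6]
27. n13.off = 18  [(if C₀.hot then C₀.mk else C₀.lim) + 3]
28. n13.lim = 18  [C₀.lim * -2 + 54]
29. n14.key = "pv"  [terminal]
30. n13.live = -9  [len(b.key) - 11]
31. n13.val = "ux"  ["ux"]
32. n10.lab = -3  [C₀.mk - 18]
33. n8.wid = false  [C.lab > -3]
34. n8.live = 3  [B.lim - 9]
35. n8.lab = 11  [c.env + 1]
36. n1.tag = 4  [B.live + A.fin - 16]
37. n1.idx = 9  [(if A.tag then h.live else B.live) + 13]
38. n0.live = 8  [D.idx - 1]
39. n0.val = "xx"  ["xx"]

17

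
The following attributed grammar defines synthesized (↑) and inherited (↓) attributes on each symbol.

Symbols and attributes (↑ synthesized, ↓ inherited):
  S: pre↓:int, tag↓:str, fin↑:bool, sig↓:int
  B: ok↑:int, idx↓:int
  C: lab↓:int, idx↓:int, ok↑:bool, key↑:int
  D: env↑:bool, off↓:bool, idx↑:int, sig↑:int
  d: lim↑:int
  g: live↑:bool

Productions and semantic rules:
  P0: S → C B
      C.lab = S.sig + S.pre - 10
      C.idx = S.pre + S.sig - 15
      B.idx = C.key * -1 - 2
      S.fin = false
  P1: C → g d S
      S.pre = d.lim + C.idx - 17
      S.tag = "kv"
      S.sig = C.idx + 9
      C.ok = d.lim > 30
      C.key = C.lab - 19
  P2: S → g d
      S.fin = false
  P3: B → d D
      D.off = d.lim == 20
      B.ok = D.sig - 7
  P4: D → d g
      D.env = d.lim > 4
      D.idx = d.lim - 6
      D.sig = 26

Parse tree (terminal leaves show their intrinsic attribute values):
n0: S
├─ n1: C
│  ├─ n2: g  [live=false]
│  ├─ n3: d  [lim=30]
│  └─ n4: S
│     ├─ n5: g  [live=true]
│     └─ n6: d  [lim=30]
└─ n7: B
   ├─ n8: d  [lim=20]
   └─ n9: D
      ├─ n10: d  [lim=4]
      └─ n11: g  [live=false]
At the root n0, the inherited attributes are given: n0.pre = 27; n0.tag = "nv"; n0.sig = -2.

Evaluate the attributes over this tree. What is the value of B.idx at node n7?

2

1. n0.pre = 27  [given at root]
2. n0.tag = "nv"  [given at root]
3. n0.sig = -2  [given at root]
4. n1.lab = 15  [S.sig + S.pre - 10]
5. n1.idx = 10  [S.pre + S.sig - 15]
6. n2.live = false  [terminal]
7. n3.lim = 30  [terminal]
8. n4.pre = 23  [d.lim + C.idx - 17]
9. n4.tag = "kv"  ["kv"]
10. n4.sig = 19  [C.idx + 9]
11. n5.live = true  [terminal]
12. n6.lim = 30  [terminal]
13. n4.fin = false  [false]
14. n1.ok = false  [d.lim > 30]
15. n1.key = -4  [C.lab - 19]
16. n7.idx = 2  [C.key * -1 - 2]
17. n8.lim = 20  [terminal]
18. n9.off = true  [d.lim == 20]
19. n10.lim = 4  [terminal]
20. n11.live = false  [terminal]
21. n9.env = false  [d.lim > 4]
22. n9.idx = -2  [d.lim - 6]
23. n9.sig = 26  [26]
24. n7.ok = 19  [D.sig - 7]
25. n0.fin = false  [false]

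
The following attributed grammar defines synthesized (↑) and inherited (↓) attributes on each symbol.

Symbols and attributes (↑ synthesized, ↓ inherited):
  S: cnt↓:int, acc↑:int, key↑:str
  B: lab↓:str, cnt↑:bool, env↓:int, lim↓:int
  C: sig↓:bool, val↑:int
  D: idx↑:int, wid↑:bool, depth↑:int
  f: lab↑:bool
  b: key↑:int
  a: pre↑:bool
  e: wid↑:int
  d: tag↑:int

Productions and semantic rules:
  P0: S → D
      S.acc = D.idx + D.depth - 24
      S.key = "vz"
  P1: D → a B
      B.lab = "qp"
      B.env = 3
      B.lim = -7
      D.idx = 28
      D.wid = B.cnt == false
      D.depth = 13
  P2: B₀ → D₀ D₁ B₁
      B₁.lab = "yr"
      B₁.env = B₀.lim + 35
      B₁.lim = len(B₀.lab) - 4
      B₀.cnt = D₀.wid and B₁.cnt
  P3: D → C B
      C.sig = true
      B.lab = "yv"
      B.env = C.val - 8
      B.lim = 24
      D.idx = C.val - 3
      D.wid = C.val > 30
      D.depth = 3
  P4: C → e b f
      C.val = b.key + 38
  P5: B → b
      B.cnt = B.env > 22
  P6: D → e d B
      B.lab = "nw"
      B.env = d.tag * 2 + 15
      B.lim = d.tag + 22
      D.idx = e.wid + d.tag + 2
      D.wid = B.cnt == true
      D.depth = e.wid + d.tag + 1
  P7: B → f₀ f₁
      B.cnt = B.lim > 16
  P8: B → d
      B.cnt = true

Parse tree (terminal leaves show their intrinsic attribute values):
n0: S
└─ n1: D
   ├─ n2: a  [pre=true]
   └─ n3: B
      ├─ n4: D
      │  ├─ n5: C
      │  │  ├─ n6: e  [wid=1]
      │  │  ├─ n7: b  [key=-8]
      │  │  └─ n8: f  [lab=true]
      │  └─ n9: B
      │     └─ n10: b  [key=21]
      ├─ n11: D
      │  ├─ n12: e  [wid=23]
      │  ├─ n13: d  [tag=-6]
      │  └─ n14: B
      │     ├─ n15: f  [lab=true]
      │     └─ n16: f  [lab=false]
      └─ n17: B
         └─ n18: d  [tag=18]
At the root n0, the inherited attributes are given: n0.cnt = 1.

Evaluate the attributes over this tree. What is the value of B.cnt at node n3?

false

1. n0.cnt = 1  [given at root]
2. n2.pre = true  [terminal]
3. n3.lab = "qp"  ["qp"]
4. n3.env = 3  [3]
5. n3.lim = -7  [-7]
6. n5.sig = true  [true]
7. n6.wid = 1  [terminal]
8. n7.key = -8  [terminal]
9. n8.lab = true  [terminal]
10. n5.val = 30  [b.key + 38]
11. n9.lab = "yv"  ["yv"]
12. n9.env = 22  [C.val - 8]
13. n9.lim = 24  [24]
14. n10.key = 21  [terminal]
15. n9.cnt = false  [B.env > 22]
16. n4.idx = 27  [C.val - 3]
17. n4.wid = false  [C.val > 30]
18. n4.depth = 3  [3]
19. n12.wid = 23  [terminal]
20. n13.tag = -6  [terminal]
21. n14.lab = "nw"  ["nw"]
22. n14.env = 3  [d.tag * 2 + 15]
23. n14.lim = 16  [d.tag + 22]
24. n15.lab = true  [terminal]
25. n16.lab = false  [terminal]
26. n14.cnt = false  [B.lim > 16]
27. n11.idx = 19  [e.wid + d.tag + 2]
28. n11.wid = false  [B.cnt == true]
29. n11.depth = 18  [e.wid + d.tag + 1]
30. n17.lab = "yr"  ["yr"]
31. n17.env = 28  [B₀.lim + 35]
32. n17.lim = -2  [len(B₀.lab) - 4]
33. n18.tag = 18  [terminal]
34. n17.cnt = true  [true]
35. n3.cnt = false  [D₀.wid and B₁.cnt]
36. n1.idx = 28  [28]
37. n1.wid = true  [B.cnt == false]
38. n1.depth = 13  [13]
39. n0.acc = 17  [D.idx + D.depth - 24]
40. n0.key = "vz"  ["vz"]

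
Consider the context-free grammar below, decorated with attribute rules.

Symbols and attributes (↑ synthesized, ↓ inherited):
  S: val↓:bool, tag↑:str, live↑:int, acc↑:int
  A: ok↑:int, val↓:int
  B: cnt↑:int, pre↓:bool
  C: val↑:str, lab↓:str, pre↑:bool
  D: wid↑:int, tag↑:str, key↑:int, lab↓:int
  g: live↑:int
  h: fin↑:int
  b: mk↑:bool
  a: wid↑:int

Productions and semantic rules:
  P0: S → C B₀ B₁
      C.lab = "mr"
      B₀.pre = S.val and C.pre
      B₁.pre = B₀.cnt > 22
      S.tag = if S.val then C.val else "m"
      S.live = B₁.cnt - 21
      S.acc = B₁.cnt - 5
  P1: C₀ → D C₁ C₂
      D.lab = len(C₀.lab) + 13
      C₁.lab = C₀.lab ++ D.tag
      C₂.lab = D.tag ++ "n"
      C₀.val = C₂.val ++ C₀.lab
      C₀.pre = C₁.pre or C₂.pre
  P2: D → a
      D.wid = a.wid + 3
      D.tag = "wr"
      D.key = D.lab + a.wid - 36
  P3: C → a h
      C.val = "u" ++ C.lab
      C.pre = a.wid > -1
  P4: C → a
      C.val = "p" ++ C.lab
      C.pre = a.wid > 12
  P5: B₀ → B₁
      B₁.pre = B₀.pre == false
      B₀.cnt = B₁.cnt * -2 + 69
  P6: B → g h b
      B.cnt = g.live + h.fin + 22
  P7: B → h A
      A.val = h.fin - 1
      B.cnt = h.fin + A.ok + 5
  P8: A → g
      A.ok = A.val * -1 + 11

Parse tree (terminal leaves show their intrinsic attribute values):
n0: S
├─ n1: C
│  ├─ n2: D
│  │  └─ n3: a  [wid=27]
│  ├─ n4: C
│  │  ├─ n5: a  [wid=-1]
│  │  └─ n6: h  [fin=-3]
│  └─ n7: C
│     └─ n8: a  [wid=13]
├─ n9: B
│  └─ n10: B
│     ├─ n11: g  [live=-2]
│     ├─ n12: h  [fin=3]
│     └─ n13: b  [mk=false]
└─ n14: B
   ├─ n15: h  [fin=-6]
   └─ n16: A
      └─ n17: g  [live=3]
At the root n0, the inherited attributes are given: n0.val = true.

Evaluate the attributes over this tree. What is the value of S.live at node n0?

-4

1. n0.val = true  [given at root]
2. n1.lab = "mr"  ["mr"]
3. n2.lab = 15  [len(C₀.lab) + 13]
4. n3.wid = 27  [terminal]
5. n2.wid = 30  [a.wid + 3]
6. n2.tag = "wr"  ["wr"]
7. n2.key = 6  [D.lab + a.wid - 36]
8. n4.lab = "mrwr"  [C₀.lab ++ D.tag]
9. n5.wid = -1  [terminal]
10. n6.fin = -3  [terminal]
11. n4.val = "umrwr"  ["u" ++ C.lab]
12. n4.pre = false  [a.wid > -1]
13. n7.lab = "wrn"  [D.tag ++ "n"]
14. n8.wid = 13  [terminal]
15. n7.val = "pwrn"  ["p" ++ C.lab]
16. n7.pre = true  [a.wid > 12]
17. n1.val = "pwrnmr"  [C₂.val ++ C₀.lab]
18. n1.pre = true  [C₁.pre or C₂.pre]
19. n9.pre = true  [S.val and C.pre]
20. n10.pre = false  [B₀.pre == false]
21. n11.live = -2  [terminal]
22. n12.fin = 3  [terminal]
23. n13.mk = false  [terminal]
24. n10.cnt = 23  [g.live + h.fin + 22]
25. n9.cnt = 23  [B₁.cnt * -2 + 69]
26. n14.pre = true  [B₀.cnt > 22]
27. n15.fin = -6  [terminal]
28. n16.val = -7  [h.fin - 1]
29. n17.live = 3  [terminal]
30. n16.ok = 18  [A.val * -1 + 11]
31. n14.cnt = 17  [h.fin + A.ok + 5]
32. n0.tag = "pwrnmr"  [if S.val then C.val else "m"]
33. n0.live = -4  [B₁.cnt - 21]
34. n0.acc = 12  [B₁.cnt - 5]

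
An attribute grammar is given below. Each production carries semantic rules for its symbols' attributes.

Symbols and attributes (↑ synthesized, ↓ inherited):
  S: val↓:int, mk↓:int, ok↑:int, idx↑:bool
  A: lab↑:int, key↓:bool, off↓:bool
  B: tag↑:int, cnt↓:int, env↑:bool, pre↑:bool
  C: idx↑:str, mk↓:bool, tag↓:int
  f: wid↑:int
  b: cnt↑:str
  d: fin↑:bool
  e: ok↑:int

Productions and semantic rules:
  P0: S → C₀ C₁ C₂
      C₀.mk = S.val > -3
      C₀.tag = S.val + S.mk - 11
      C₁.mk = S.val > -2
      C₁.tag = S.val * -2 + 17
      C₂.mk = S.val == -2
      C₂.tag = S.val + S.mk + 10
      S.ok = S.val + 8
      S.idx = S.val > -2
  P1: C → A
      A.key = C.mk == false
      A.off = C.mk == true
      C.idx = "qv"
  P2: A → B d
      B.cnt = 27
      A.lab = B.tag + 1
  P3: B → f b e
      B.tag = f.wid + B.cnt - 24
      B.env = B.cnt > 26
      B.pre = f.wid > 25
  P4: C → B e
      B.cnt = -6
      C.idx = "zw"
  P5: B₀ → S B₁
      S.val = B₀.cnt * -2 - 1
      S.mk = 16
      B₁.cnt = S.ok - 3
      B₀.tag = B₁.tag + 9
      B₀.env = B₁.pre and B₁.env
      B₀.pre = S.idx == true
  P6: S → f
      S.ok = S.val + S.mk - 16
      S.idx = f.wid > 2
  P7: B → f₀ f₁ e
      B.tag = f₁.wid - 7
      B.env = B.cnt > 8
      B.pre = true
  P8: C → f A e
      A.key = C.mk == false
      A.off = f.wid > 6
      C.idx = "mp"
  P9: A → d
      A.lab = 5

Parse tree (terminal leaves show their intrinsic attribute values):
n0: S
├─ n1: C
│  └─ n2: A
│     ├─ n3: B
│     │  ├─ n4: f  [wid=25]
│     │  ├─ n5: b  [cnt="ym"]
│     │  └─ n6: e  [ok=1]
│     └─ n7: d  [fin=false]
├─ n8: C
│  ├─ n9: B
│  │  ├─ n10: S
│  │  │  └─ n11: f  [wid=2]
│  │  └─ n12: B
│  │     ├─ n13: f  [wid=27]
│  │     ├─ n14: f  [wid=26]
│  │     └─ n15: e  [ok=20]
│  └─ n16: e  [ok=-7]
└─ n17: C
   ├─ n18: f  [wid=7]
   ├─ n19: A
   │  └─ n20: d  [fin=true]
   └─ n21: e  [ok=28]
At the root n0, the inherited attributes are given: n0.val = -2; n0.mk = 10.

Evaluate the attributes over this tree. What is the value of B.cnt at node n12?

1. n0.val = -2  [given at root]
2. n0.mk = 10  [given at root]
3. n1.mk = true  [S.val > -3]
4. n1.tag = -3  [S.val + S.mk - 11]
5. n2.key = false  [C.mk == false]
6. n2.off = true  [C.mk == true]
7. n3.cnt = 27  [27]
8. n4.wid = 25  [terminal]
9. n5.cnt = "ym"  [terminal]
10. n6.ok = 1  [terminal]
11. n3.tag = 28  [f.wid + B.cnt - 24]
12. n3.env = true  [B.cnt > 26]
13. n3.pre = false  [f.wid > 25]
14. n7.fin = false  [terminal]
15. n2.lab = 29  [B.tag + 1]
16. n1.idx = "qv"  ["qv"]
17. n8.mk = false  [S.val > -2]
18. n8.tag = 21  [S.val * -2 + 17]
19. n9.cnt = -6  [-6]
20. n10.val = 11  [B₀.cnt * -2 - 1]
21. n10.mk = 16  [16]
22. n11.wid = 2  [terminal]
23. n10.ok = 11  [S.val + S.mk - 16]
24. n10.idx = false  [f.wid > 2]
25. n12.cnt = 8  [S.ok - 3]
26. n13.wid = 27  [terminal]
27. n14.wid = 26  [terminal]
28. n15.ok = 20  [terminal]
29. n12.tag = 19  [f₁.wid - 7]
30. n12.env = false  [B.cnt > 8]
31. n12.pre = true  [true]
32. n9.tag = 28  [B₁.tag + 9]
33. n9.env = false  [B₁.pre and B₁.env]
34. n9.pre = false  [S.idx == true]
35. n16.ok = -7  [terminal]
36. n8.idx = "zw"  ["zw"]
37. n17.mk = true  [S.val == -2]
38. n17.tag = 18  [S.val + S.mk + 10]
39. n18.wid = 7  [terminal]
40. n19.key = false  [C.mk == false]
41. n19.off = true  [f.wid > 6]
42. n20.fin = true  [terminal]
43. n19.lab = 5  [5]
44. n21.ok = 28  [terminal]
45. n17.idx = "mp"  ["mp"]
46. n0.ok = 6  [S.val + 8]
47. n0.idx = false  [S.val > -2]

8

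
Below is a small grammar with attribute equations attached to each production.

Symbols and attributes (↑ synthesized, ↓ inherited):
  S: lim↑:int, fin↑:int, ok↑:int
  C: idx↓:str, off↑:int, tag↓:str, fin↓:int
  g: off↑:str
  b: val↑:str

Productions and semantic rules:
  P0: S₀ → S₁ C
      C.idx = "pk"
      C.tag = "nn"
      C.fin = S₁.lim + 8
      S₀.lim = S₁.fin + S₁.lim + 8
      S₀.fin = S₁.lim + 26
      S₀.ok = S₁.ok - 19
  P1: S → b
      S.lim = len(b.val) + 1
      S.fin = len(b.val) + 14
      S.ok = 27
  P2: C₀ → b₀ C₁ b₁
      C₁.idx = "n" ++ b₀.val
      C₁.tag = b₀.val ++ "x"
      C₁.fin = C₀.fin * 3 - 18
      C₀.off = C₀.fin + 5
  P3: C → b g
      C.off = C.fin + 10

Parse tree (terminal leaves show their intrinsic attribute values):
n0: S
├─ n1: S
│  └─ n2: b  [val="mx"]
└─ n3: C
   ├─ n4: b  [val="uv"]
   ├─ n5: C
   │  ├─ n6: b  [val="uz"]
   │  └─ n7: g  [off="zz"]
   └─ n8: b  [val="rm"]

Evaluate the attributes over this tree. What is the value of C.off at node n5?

25

1. n2.val = "mx"  [terminal]
2. n1.lim = 3  [len(b.val) + 1]
3. n1.fin = 16  [len(b.val) + 14]
4. n1.ok = 27  [27]
5. n3.idx = "pk"  ["pk"]
6. n3.tag = "nn"  ["nn"]
7. n3.fin = 11  [S₁.lim + 8]
8. n4.val = "uv"  [terminal]
9. n5.idx = "nuv"  ["n" ++ b₀.val]
10. n5.tag = "uvx"  [b₀.val ++ "x"]
11. n5.fin = 15  [C₀.fin * 3 - 18]
12. n6.val = "uz"  [terminal]
13. n7.off = "zz"  [terminal]
14. n5.off = 25  [C.fin + 10]
15. n8.val = "rm"  [terminal]
16. n3.off = 16  [C₀.fin + 5]
17. n0.lim = 27  [S₁.fin + S₁.lim + 8]
18. n0.fin = 29  [S₁.lim + 26]
19. n0.ok = 8  [S₁.ok - 19]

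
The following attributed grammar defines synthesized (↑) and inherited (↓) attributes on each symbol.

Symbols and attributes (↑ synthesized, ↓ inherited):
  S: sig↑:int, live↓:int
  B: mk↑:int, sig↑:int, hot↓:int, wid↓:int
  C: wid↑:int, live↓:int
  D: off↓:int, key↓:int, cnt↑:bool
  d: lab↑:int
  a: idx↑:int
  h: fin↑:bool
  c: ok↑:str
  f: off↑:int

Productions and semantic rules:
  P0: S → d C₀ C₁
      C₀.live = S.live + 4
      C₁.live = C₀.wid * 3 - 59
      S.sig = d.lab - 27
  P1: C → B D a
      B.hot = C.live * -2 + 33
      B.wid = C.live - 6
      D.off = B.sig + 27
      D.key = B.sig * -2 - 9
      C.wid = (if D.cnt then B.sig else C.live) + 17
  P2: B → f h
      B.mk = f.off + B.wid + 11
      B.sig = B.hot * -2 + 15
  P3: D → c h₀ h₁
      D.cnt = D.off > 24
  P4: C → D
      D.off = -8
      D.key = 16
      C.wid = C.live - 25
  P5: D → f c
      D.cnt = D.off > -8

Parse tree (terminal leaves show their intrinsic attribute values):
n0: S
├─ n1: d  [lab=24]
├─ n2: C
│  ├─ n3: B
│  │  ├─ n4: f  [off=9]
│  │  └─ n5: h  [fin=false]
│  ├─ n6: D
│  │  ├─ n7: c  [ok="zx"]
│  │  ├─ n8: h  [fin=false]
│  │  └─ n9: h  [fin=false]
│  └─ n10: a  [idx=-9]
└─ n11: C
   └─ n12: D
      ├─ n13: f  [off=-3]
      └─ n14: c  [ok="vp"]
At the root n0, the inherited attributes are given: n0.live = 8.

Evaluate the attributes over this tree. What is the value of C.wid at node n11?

1. n0.live = 8  [given at root]
2. n1.lab = 24  [terminal]
3. n2.live = 12  [S.live + 4]
4. n3.hot = 9  [C.live * -2 + 33]
5. n3.wid = 6  [C.live - 6]
6. n4.off = 9  [terminal]
7. n5.fin = false  [terminal]
8. n3.mk = 26  [f.off + B.wid + 11]
9. n3.sig = -3  [B.hot * -2 + 15]
10. n6.off = 24  [B.sig + 27]
11. n6.key = -3  [B.sig * -2 - 9]
12. n7.ok = "zx"  [terminal]
13. n8.fin = false  [terminal]
14. n9.fin = false  [terminal]
15. n6.cnt = false  [D.off > 24]
16. n10.idx = -9  [terminal]
17. n2.wid = 29  [(if D.cnt then B.sig else C.live) + 17]
18. n11.live = 28  [C₀.wid * 3 - 59]
19. n12.off = -8  [-8]
20. n12.key = 16  [16]
21. n13.off = -3  [terminal]
22. n14.ok = "vp"  [terminal]
23. n12.cnt = false  [D.off > -8]
24. n11.wid = 3  [C.live - 25]
25. n0.sig = -3  [d.lab - 27]

3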